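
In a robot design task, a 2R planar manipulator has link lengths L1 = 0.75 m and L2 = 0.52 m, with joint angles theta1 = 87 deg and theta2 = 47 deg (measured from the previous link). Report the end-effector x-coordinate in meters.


x = L1*cos(th1) + L2*cos(th1+th2) = 0.75*cos(87 deg) + 0.52*cos(134 deg) = -0.3220

-0.3220 m


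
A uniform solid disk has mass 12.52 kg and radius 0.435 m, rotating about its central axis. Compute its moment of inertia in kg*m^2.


I = (1/2)*m*R^2 = 0.5*12.52*0.435^2 = 1.1845

1.1845 kg*m^2


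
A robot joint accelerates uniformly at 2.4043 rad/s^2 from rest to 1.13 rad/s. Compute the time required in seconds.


t = delta_omega / alpha = 1.13 / 2.4043 = 0.4700

0.4700 s


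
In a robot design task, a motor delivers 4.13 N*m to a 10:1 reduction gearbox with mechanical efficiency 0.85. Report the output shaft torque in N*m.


tau_out = tau_in * N * eta = 4.13 * 10 * 0.85 = 35.1050

35.1050 N*m


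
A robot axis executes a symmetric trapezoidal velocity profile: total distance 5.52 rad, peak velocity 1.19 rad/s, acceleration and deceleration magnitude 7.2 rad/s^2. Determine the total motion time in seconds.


t_acc = v/a = 1.19/7.2 = 0.165278 s
d_acc = v^2/(2a) = 0.098340 rad (each ramp)
d_cruise = 5.52 - 2*0.098340 = 5.323320 rad
t_cruise = 5.323320/1.19 = 4.473378 s
t_total = 2*0.165278 + 4.473378 = 4.8039

4.8039 s


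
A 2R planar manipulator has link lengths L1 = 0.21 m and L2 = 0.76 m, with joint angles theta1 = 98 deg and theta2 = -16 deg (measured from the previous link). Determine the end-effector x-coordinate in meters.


x = L1*cos(th1) + L2*cos(th1+th2) = 0.21*cos(98 deg) + 0.76*cos(82 deg) = 0.0765

0.0765 m


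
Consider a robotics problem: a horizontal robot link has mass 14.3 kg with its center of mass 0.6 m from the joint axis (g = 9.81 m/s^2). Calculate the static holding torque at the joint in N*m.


tau = m*g*L = 14.3 * 9.81 * 0.6 = 84.1698

84.1698 N*m


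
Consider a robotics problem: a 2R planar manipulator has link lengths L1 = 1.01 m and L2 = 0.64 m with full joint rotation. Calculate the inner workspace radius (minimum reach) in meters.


r_min = |L1 - L2| = |1.01 - 0.64| = 0.3700

0.3700 m


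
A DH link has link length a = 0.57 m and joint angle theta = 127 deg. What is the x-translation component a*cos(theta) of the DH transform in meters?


a*cos(theta) = 0.57*cos(127 deg) = -0.3430

-0.3430 m


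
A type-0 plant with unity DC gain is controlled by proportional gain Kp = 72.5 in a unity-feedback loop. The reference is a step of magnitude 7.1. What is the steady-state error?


e_ss = R/(1 + Kp) = 7.1/(1 + 72.5) = 7.1/73.5000 = 0.0966

0.0966


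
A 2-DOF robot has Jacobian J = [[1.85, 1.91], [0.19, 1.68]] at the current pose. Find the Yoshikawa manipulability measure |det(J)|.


det(J) = 1.85*1.68 - (1.91)*(0.19) = 2.7451
|det(J)| = 2.7451

2.7451


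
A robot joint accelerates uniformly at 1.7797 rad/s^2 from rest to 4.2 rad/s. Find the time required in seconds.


t = delta_omega / alpha = 4.2 / 1.7797 = 2.3599

2.3599 s


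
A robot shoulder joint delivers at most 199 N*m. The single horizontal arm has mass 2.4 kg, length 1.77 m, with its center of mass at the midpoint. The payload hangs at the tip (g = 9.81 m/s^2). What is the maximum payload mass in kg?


tau_arm = m_arm*g*(L/2) = 2.4*9.81*1.77/2 = 20.8364 N*m
tau_payload = tau_max - tau_arm = 199 - 20.8364 = 178.1636
m_payload = tau_payload / (g*L) = 178.1636 / (9.81*1.77) = 10.2607

10.2607 kg


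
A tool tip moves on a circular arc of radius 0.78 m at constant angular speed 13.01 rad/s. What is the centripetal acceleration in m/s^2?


a_c = omega^2 * r = 13.01^2 * 0.78 = 132.0229

132.0229 m/s^2


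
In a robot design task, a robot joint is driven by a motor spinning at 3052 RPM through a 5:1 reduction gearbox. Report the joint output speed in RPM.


omega_joint = omega_motor / N = 3052 / 5 = 610.4000

610.4000 RPM


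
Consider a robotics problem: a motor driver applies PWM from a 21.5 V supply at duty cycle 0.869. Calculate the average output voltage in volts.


V_avg = V_supply * D = 21.5*0.869 = 18.6835

18.6835 V


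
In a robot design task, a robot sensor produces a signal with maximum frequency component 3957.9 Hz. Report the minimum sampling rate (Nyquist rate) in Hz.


f_s,min = 2*f_max = 2*3957.9 = 7915.8000

7915.8000 Hz


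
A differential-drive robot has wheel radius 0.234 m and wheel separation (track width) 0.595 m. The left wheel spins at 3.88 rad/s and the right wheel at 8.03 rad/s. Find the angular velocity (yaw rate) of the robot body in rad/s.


omega = r*(wR - wL)/L = 0.234*(8.03 - (3.88))/0.595 = 1.6321

1.6321 rad/s


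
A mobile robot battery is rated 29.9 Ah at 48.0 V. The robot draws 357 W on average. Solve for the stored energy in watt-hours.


E = capacity * V = 29.9*48.0 = 1435.2000

1435.2000 Wh


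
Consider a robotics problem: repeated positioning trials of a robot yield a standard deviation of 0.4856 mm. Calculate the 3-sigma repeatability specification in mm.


repeatability = 3*sigma = 3*0.4856 = 1.4568

1.4568 mm


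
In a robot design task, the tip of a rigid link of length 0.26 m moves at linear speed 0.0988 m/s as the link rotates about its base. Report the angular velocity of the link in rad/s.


omega = v / L = 0.0988 / 0.26 = 0.3800

0.3800 rad/s


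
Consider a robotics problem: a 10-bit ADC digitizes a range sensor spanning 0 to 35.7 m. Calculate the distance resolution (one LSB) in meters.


res = range / 2^n = 35.7/2^10 = 35.7/1024 = 0.0349

0.0349 m


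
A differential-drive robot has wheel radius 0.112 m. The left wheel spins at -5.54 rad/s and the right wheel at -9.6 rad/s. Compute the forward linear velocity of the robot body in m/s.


v = r*(wR + wL)/2 = 0.112*(-9.6 + -5.54)/2 = -0.8478

-0.8478 m/s


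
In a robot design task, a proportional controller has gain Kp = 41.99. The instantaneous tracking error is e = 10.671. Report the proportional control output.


u_P = Kp * e = 41.99 * 10.671 = 448.0753

448.0753


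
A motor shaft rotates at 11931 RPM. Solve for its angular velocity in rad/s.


omega = 11931 * 2*pi/60 = 1249.4114

1249.4114 rad/s


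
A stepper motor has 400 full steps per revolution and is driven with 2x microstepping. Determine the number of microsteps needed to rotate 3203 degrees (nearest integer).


step_size = 360/(400*2) = 360/800 = 0.450000 deg
n = 3203/(360/800) = 3203*800/360 = 7117.7778 -> 7118

7118 steps


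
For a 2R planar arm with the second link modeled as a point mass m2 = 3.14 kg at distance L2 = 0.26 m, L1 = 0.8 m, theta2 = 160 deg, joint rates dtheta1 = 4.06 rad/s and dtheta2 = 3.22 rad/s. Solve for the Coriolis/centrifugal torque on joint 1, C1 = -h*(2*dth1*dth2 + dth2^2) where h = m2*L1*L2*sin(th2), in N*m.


h = m2*L1*L2*sin(th2) = 3.14*0.8*0.26*sin(160 deg) = 0.223380
C1 = -h*(2*4.06*3.22 + 3.22^2) = -0.223380*36.5148 = -8.1567

-8.1567 N*m


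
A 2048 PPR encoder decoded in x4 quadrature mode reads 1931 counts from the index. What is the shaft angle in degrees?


angle = counts * 360 / (PPR*4) = 1931 * 360 / 8192 = 84.8584

84.8584 degrees


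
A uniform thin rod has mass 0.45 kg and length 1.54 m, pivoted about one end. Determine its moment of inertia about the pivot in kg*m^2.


I = (1/3)*m*L^2 = (1/3)*0.45*1.54^2 = 0.3557

0.3557 kg*m^2


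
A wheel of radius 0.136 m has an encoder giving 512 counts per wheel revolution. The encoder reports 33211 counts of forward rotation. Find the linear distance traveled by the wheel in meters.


revs = 33211/512 = 64.865234
d = revs * 2*pi*r = 64.865234 * 2*pi*0.136 = 55.4282

55.4282 m


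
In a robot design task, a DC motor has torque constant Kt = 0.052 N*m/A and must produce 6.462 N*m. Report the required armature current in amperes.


I = tau / Kt = 6.462/0.052 = 124.2692

124.2692 A


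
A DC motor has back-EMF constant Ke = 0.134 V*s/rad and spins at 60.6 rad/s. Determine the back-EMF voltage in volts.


V_emf = Ke * omega = 0.134*60.6 = 8.1204

8.1204 V


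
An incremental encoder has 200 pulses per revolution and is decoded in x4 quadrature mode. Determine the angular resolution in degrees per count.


resolution = 360 / (PPR * 4) = 360 / 800 = 0.4500

0.4500 degrees


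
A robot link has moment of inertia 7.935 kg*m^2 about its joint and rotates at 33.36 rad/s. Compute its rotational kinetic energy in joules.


KE = (1/2)*I*omega^2 = 0.5*7.935*33.36^2 = 4415.3895

4415.3895 J


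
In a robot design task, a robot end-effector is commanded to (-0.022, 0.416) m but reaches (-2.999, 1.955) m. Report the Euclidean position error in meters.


dx = -2.999 - (-0.022) = -2.9770, dy = 1.955 - (0.416) = 1.5390
err = sqrt(8.862529 + 2.368521) = 3.3513

3.3513 m


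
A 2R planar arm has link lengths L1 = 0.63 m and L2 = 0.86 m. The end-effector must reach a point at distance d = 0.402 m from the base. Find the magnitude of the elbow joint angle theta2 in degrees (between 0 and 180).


cos(th2) = (d^2 - L1^2 - L2^2)/(2*L1*L2) = (0.402^2 - 0.63^2 - 0.86^2)/(2*0.63*0.86) = -0.89968254
th2 = acos(-0.89968254) = 154.1164 deg

154.1164 degrees


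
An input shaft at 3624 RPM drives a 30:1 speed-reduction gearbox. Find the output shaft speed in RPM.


omega_out = omega_in / N = 3624 / 30 = 120.8000

120.8000 RPM


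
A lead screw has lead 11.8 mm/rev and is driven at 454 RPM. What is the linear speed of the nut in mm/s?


v = lead * (RPM/60) = 11.8*454/60 = 89.2867

89.2867 mm/s


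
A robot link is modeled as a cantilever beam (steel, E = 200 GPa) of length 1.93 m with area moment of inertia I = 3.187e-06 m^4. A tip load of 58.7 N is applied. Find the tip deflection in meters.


delta = F*L^3/(3*E*I) = 58.7*1.93^3/(3*2.000e+11*3.187e-06)
      = 421.9976459/1912200 = 2.2069e-04

2.2069e-04 m


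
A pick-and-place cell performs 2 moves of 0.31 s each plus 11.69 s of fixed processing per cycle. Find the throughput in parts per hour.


T_cycle = 2*0.31 + 11.69 = 12.3100 s
rate = 3600/T = 292.4452

292.4452 parts/hour


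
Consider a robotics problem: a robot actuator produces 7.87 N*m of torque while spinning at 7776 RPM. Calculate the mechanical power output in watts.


omega = 7776 * 2*pi/60 = 814.300816 rad/s
P = tau * omega = 7.87 * 814.300816 = 6408.5474

6408.5474 W


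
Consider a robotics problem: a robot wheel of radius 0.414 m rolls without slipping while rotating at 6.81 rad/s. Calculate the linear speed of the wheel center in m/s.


v = omega * r = 6.81 * 0.414 = 2.8193

2.8193 m/s


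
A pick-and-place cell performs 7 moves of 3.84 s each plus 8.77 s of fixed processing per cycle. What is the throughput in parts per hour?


T_cycle = 7*3.84 + 8.77 = 35.6500 s
rate = 3600/T = 100.9818

100.9818 parts/hour


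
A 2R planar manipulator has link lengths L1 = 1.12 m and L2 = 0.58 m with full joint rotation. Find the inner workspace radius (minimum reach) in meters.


r_min = |L1 - L2| = |1.12 - 0.58| = 0.5400

0.5400 m


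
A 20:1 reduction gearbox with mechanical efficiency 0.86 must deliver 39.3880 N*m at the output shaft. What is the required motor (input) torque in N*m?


tau_in = tau_out / (N * eta) = 39.3880 / (20 * 0.86) = 2.2900

2.2900 N*m


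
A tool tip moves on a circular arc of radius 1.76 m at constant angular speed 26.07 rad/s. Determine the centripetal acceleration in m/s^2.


a_c = omega^2 * r = 26.07^2 * 1.76 = 1196.1750

1196.1750 m/s^2


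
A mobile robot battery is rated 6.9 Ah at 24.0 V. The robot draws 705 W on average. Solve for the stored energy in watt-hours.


E = capacity * V = 6.9*24.0 = 165.6000

165.6000 Wh


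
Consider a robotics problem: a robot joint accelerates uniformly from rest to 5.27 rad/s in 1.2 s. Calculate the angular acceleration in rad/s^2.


alpha = delta_omega / t = 5.27 / 1.2 = 4.3917

4.3917 rad/s^2


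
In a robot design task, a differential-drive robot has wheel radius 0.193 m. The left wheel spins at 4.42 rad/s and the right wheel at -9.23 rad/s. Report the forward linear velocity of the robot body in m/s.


v = r*(wR + wL)/2 = 0.193*(-9.23 + 4.42)/2 = -0.4642

-0.4642 m/s


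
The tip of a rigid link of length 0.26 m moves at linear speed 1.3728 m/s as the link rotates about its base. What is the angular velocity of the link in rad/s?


omega = v / L = 1.3728 / 0.26 = 5.2800

5.2800 rad/s


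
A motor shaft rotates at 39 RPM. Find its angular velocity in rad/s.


omega = 39 * 2*pi/60 = 4.0841

4.0841 rad/s


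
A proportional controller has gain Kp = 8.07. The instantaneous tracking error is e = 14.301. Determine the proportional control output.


u_P = Kp * e = 8.07 * 14.301 = 115.4091

115.4091


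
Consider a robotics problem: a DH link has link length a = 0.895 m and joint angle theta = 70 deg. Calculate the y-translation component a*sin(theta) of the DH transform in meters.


a*sin(theta) = 0.895*sin(70 deg) = 0.8410

0.8410 m


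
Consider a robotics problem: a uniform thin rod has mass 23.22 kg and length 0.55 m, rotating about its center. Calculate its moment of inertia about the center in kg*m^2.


I = (1/12)*m*L^2 = (1/12)*23.22*0.55^2 = 0.5853

0.5853 kg*m^2


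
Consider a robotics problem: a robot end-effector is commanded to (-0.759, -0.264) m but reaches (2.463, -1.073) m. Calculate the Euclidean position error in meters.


dx = 2.463 - (-0.759) = 3.2220, dy = -1.073 - (-0.264) = -0.8090
err = sqrt(10.381284 + 0.654481) = 3.3220

3.3220 m


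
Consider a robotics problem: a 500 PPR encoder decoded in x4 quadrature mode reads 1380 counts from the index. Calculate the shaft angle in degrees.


angle = counts * 360 / (PPR*4) = 1380 * 360 / 2000 = 248.4000

248.4000 degrees


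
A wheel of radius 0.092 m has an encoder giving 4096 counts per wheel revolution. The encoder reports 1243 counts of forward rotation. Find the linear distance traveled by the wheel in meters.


revs = 1243/4096 = 0.303467
d = revs * 2*pi*r = 0.303467 * 2*pi*0.092 = 0.1754

0.1754 m


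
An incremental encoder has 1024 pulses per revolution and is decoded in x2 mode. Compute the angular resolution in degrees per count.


resolution = 360 / (PPR * 2) = 360 / 2048 = 0.1758

0.1758 degrees


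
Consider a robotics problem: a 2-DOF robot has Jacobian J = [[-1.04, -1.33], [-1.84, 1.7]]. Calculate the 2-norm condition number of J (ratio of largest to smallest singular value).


JJ^T eigenvalues: trace(JJ^T) = 9.1261, det(JJ^T) = det(J)^2 = 17.76791104
s_max^2 = (9.1261 + sqrt(12.21405705))/2 = 6.31048076
s_min^2 = (9.1261 - sqrt(12.21405705))/2 = 2.81561924
kappa = s_max/s_min = sqrt(6.31048076/2.81561924) = 1.4971

1.4971


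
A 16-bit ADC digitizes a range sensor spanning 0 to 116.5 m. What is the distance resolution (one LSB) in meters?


res = range / 2^n = 116.5/2^16 = 116.5/65536 = 0.0018

0.0018 m


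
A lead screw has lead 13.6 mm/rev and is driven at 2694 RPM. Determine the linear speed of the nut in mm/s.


v = lead * (RPM/60) = 13.6*2694/60 = 610.6400

610.6400 mm/s


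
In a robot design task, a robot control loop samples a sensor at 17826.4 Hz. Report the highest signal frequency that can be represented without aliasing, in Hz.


f_max = f_s/2 = 17826.4/2 = 8913.2000

8913.2000 Hz


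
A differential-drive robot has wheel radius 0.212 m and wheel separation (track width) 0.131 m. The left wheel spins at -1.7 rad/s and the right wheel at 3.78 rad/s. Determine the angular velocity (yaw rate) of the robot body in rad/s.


omega = r*(wR - wL)/L = 0.212*(3.78 - (-1.7))/0.131 = 8.8684

8.8684 rad/s


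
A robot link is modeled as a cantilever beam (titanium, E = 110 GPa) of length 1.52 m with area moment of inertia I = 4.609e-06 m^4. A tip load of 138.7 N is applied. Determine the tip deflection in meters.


delta = F*L^3/(3*E*I) = 138.7*1.52^3/(3*1.100e+11*4.609e-06)
      = 487.0877696/1520970 = 3.2025e-04

3.2025e-04 m


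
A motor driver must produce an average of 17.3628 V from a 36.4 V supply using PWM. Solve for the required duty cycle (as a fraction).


D = V_avg/V_supply = 17.3628/36.4 = 0.4770

0.4770


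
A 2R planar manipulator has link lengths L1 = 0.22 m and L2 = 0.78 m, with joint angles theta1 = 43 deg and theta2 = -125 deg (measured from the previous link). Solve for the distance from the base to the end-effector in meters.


x = L1*cos(th1) + L2*cos(th1+th2) = 0.269453
y = L1*sin(th1) + L2*sin(th1+th2) = -0.622369
d = sqrt(x^2 + y^2) = sqrt(0.072605 + 0.387343) = 0.6782

0.6782 m


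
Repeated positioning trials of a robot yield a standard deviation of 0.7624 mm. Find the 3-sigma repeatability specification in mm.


repeatability = 3*sigma = 3*0.7624 = 2.2872

2.2872 mm


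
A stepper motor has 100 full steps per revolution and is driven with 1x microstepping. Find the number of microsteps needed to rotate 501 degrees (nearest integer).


step_size = 360/(100*1) = 360/100 = 3.600000 deg
n = 501/(360/100) = 501*100/360 = 139.1667 -> 139

139 steps


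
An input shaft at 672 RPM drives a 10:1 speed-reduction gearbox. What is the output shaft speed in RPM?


omega_out = omega_in / N = 672 / 10 = 67.2000

67.2000 RPM


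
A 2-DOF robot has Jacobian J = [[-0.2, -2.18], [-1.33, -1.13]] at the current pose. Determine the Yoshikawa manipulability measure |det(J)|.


det(J) = -0.2*-1.13 - (-2.18)*(-1.33) = -2.6734
|det(J)| = 2.6734

2.6734


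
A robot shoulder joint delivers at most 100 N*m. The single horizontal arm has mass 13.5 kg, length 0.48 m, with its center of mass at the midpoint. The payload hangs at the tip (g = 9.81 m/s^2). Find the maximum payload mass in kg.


tau_arm = m_arm*g*(L/2) = 13.5*9.81*0.48/2 = 31.7844 N*m
tau_payload = tau_max - tau_arm = 100 - 31.7844 = 68.2156
m_payload = tau_payload / (g*L) = 68.2156 / (9.81*0.48) = 14.4868

14.4868 kg


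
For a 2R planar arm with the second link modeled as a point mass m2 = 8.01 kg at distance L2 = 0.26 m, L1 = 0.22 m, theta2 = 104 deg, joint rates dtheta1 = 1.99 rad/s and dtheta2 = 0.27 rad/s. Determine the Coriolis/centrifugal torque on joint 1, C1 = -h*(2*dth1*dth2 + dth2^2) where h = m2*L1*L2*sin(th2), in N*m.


h = m2*L1*L2*sin(th2) = 8.01*0.22*0.26*sin(104 deg) = 0.444562
C1 = -h*(2*1.99*0.27 + 0.27^2) = -0.444562*1.1475 = -0.5101

-0.5101 N*m


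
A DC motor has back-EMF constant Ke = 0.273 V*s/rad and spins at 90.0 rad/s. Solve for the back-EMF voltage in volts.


V_emf = Ke * omega = 0.273*90.0 = 24.5700

24.5700 V


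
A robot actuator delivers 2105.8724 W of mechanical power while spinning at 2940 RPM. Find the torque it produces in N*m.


omega = 2940 * 2*pi/60 = 307.876080 rad/s
tau = P / omega = 2105.8724 / 307.876080 = 6.8400

6.8400 N*m


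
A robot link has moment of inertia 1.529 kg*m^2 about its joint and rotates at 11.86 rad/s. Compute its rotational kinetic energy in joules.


KE = (1/2)*I*omega^2 = 0.5*1.529*11.86^2 = 107.5343

107.5343 J


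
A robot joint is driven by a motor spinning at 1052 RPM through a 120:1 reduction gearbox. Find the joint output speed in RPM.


omega_joint = omega_motor / N = 1052 / 120 = 8.7667

8.7667 RPM


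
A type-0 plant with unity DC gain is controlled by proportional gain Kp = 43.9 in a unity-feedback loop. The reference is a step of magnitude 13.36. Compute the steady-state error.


e_ss = R/(1 + Kp) = 13.36/(1 + 43.9) = 13.36/44.9000 = 0.2976

0.2976


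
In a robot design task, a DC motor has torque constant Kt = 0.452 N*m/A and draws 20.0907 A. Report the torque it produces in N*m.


tau = Kt * I = 0.452*20.0907 = 9.0810

9.0810 N*m


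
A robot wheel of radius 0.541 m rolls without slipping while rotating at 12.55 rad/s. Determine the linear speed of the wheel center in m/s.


v = omega * r = 12.55 * 0.541 = 6.7896

6.7896 m/s


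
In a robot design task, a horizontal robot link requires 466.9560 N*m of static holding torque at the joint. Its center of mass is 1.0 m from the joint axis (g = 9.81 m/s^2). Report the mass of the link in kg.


m = tau / (g*L) = 466.9560 / (9.81 * 1.0) = 47.6000

47.6000 kg


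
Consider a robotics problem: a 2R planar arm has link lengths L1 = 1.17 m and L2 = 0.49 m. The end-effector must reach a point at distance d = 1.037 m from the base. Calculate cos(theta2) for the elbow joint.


cos(th2) = (d^2 - L1^2 - L2^2)/(2*L1*L2) = (1.037^2 - 1.17^2 - 0.49^2)/(2*1.17*0.49) = -0.4654

-0.4654


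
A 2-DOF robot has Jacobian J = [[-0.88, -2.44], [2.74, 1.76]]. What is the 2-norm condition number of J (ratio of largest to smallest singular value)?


JJ^T eigenvalues: trace(JJ^T) = 17.3332, det(JJ^T) = det(J)^2 = 26.38671424
s_max^2 = (17.3332 + sqrt(194.89296528))/2 = 15.64680353
s_min^2 = (17.3332 - sqrt(194.89296528))/2 = 1.68639647
kappa = s_max/s_min = sqrt(15.64680353/1.68639647) = 3.0460

3.0460


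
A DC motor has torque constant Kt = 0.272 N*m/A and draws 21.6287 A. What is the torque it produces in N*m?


tau = Kt * I = 0.272*21.6287 = 5.8830

5.8830 N*m


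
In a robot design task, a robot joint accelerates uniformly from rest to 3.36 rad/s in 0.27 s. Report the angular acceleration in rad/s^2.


alpha = delta_omega / t = 3.36 / 0.27 = 12.4444

12.4444 rad/s^2


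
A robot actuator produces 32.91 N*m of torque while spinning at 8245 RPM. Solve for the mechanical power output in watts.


omega = 8245 * 2*pi/60 = 863.414381 rad/s
P = tau * omega = 32.91 * 863.414381 = 28414.9673

28414.9673 W


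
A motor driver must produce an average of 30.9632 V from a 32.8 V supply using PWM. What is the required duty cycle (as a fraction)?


D = V_avg/V_supply = 30.9632/32.8 = 0.9440

0.9440


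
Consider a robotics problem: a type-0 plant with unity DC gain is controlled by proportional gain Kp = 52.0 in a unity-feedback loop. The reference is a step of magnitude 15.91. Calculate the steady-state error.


e_ss = R/(1 + Kp) = 15.91/(1 + 52.0) = 15.91/53.0000 = 0.3002

0.3002


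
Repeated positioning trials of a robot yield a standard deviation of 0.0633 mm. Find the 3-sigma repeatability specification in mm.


repeatability = 3*sigma = 3*0.0633 = 0.1899

0.1899 mm


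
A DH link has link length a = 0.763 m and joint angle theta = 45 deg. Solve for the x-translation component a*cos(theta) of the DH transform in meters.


a*cos(theta) = 0.763*cos(45 deg) = 0.5395

0.5395 m


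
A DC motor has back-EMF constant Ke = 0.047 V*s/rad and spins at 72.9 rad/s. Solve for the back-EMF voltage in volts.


V_emf = Ke * omega = 0.047*72.9 = 3.4263

3.4263 V


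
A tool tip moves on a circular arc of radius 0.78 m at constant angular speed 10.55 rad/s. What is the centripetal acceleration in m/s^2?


a_c = omega^2 * r = 10.55^2 * 0.78 = 86.8160

86.8160 m/s^2


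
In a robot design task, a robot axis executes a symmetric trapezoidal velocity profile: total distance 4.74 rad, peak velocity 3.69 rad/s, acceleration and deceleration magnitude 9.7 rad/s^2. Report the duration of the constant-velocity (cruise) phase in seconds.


t_acc = v/a = 0.380412 s, d_acc = v^2/(2a) = 0.701861 rad each
d_cruise = 4.74 - 2*0.701861 = 3.336278 rad
t_cruise = d_cruise/v = 3.336278/3.69 = 0.9041

0.9041 s


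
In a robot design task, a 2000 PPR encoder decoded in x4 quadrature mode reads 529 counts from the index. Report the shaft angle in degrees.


angle = counts * 360 / (PPR*4) = 529 * 360 / 8000 = 23.8050

23.8050 degrees


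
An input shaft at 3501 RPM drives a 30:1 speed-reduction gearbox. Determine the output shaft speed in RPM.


omega_out = omega_in / N = 3501 / 30 = 116.7000

116.7000 RPM


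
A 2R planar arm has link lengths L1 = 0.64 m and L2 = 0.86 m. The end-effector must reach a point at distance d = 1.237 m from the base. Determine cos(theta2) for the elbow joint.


cos(th2) = (d^2 - L1^2 - L2^2)/(2*L1*L2) = (1.237^2 - 0.64^2 - 0.86^2)/(2*0.64*0.86) = 0.3461

0.3461


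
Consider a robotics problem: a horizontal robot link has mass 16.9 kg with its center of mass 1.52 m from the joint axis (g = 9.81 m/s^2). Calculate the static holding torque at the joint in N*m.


tau = m*g*L = 16.9 * 9.81 * 1.52 = 251.9993

251.9993 N*m


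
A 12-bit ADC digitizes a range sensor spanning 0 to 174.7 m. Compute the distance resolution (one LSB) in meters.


res = range / 2^n = 174.7/2^12 = 174.7/4096 = 0.0427

0.0427 m


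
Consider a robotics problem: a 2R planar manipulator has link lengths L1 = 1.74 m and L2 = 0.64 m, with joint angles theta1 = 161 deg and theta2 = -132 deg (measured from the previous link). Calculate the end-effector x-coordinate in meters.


x = L1*cos(th1) + L2*cos(th1+th2) = 1.74*cos(161 deg) + 0.64*cos(29 deg) = -1.0854

-1.0854 m


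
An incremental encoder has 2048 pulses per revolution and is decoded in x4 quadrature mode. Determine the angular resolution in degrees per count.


resolution = 360 / (PPR * 4) = 360 / 8192 = 0.0439

0.0439 degrees


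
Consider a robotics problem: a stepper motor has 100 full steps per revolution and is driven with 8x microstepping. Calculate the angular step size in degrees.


step = 360/(100*8) = 360/800 = 0.4500

0.4500 degrees


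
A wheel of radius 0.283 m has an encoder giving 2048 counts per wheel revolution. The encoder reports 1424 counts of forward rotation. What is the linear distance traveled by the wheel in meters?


revs = 1424/2048 = 0.695312
d = revs * 2*pi*r = 0.695312 * 2*pi*0.283 = 1.2364

1.2364 m


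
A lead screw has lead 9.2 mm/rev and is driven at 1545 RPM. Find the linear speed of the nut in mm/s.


v = lead * (RPM/60) = 9.2*1545/60 = 236.9000

236.9000 mm/s


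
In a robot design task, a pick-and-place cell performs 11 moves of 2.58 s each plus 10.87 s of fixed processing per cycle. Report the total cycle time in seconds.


T = 11*2.58 + 10.87 = 39.2500

39.2500 s


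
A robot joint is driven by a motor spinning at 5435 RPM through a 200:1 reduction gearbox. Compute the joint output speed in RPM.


omega_joint = omega_motor / N = 5435 / 200 = 27.1750

27.1750 RPM


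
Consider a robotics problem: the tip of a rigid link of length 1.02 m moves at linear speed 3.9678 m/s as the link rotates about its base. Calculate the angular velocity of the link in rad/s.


omega = v / L = 3.9678 / 1.02 = 3.8900

3.8900 rad/s


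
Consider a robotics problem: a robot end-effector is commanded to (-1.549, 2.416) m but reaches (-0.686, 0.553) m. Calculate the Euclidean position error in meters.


dx = -0.686 - (-1.549) = 0.8630, dy = 0.553 - (2.416) = -1.8630
err = sqrt(0.744769 + 3.470769) = 2.0532

2.0532 m


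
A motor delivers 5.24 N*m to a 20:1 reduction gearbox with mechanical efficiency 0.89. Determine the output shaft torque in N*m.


tau_out = tau_in * N * eta = 5.24 * 20 * 0.89 = 93.2720

93.2720 N*m


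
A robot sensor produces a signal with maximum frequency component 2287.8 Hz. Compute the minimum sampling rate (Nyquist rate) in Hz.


f_s,min = 2*f_max = 2*2287.8 = 4575.6000

4575.6000 Hz


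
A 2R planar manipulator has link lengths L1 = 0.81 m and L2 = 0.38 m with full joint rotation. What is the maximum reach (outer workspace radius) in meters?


r_max = L1 + L2 = 0.81 + 0.38 = 1.1900

1.1900 m


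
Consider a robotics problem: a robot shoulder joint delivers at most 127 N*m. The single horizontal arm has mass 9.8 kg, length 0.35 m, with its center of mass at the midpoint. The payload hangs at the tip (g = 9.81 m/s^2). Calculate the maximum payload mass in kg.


tau_arm = m_arm*g*(L/2) = 9.8*9.81*0.35/2 = 16.8241 N*m
tau_payload = tau_max - tau_arm = 127 - 16.8241 = 110.1759
m_payload = tau_payload / (g*L) = 110.1759 / (9.81*0.35) = 32.0885

32.0885 kg


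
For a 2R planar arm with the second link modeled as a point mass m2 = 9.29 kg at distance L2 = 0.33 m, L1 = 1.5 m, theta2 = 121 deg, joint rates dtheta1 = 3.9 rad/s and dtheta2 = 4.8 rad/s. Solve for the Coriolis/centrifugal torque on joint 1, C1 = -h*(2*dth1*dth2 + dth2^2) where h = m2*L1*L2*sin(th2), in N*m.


h = m2*L1*L2*sin(th2) = 9.29*1.5*0.33*sin(121 deg) = 3.941727
C1 = -h*(2*3.9*4.8 + 4.8^2) = -3.941727*60.4800 = -238.3956

-238.3956 N*m


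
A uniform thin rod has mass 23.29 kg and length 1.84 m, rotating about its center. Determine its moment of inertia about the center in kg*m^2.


I = (1/12)*m*L^2 = (1/12)*23.29*1.84^2 = 6.5709

6.5709 kg*m^2


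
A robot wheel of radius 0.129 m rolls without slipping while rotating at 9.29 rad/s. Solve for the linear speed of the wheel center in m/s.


v = omega * r = 9.29 * 0.129 = 1.1984

1.1984 m/s


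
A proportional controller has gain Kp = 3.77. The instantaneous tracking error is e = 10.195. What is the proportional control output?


u_P = Kp * e = 3.77 * 10.195 = 38.4352

38.4352


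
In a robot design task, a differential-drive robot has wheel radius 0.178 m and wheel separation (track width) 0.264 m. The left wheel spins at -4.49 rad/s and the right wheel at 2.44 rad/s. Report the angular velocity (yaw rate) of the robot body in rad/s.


omega = r*(wR - wL)/L = 0.178*(2.44 - (-4.49))/0.264 = 4.6725

4.6725 rad/s


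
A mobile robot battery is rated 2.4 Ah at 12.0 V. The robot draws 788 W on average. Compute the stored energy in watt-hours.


E = capacity * V = 2.4*12.0 = 28.8000

28.8000 Wh


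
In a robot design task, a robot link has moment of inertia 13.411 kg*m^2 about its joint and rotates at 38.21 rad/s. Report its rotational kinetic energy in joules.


KE = (1/2)*I*omega^2 = 0.5*13.411*38.21^2 = 9790.0575

9790.0575 J


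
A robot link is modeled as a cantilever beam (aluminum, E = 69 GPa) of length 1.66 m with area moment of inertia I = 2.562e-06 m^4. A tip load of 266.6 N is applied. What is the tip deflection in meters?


delta = F*L^3/(3*E*I) = 266.6*1.66^3/(3*6.900e+10*2.562e-06)
      = 1219.5073136/530334 = 0.0023

0.0023 m


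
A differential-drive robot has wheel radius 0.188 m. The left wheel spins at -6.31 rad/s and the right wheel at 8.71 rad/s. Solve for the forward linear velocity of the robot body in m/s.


v = r*(wR + wL)/2 = 0.188*(8.71 + -6.31)/2 = 0.2256

0.2256 m/s


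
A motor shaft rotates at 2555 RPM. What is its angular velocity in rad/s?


omega = 2555 * 2*pi/60 = 267.5590

267.5590 rad/s


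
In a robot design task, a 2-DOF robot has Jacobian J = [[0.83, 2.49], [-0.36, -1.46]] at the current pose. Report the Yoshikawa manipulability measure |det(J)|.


det(J) = 0.83*-1.46 - (2.49)*(-0.36) = -0.3154
|det(J)| = 0.3154

0.3154


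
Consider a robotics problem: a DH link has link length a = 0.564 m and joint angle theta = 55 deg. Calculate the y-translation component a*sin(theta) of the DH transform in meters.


a*sin(theta) = 0.564*sin(55 deg) = 0.4620

0.4620 m


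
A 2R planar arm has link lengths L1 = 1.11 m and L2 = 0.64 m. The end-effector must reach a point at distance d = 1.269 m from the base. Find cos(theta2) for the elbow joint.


cos(th2) = (d^2 - L1^2 - L2^2)/(2*L1*L2) = (1.269^2 - 1.11^2 - 0.64^2)/(2*1.11*0.64) = -0.0221

-0.0221


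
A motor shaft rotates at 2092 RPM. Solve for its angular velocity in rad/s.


omega = 2092 * 2*pi/60 = 219.0737

219.0737 rad/s


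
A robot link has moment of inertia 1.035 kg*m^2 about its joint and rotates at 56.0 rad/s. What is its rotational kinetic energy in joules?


KE = (1/2)*I*omega^2 = 0.5*1.035*56.0^2 = 1622.8800

1622.8800 J


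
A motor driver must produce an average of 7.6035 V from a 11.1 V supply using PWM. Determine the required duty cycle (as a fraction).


D = V_avg/V_supply = 7.6035/11.1 = 0.6850

0.6850


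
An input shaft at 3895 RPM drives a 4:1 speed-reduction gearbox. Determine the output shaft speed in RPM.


omega_out = omega_in / N = 3895 / 4 = 973.7500

973.7500 RPM


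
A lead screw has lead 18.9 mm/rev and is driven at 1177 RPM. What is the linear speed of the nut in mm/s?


v = lead * (RPM/60) = 18.9*1177/60 = 370.7550

370.7550 mm/s


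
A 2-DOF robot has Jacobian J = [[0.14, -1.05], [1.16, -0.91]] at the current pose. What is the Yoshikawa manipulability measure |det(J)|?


det(J) = 0.14*-0.91 - (-1.05)*(1.16) = 1.0906
|det(J)| = 1.0906

1.0906


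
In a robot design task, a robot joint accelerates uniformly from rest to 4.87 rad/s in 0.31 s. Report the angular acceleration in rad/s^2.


alpha = delta_omega / t = 4.87 / 0.31 = 15.7097

15.7097 rad/s^2


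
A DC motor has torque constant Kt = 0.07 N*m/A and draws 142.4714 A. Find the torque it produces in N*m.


tau = Kt * I = 0.07*142.4714 = 9.9730

9.9730 N*m


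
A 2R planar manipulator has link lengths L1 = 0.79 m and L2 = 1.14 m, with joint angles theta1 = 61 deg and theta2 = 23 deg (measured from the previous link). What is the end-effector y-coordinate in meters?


y = L1*sin(th1) + L2*sin(th1+th2) = 0.79*sin(61 deg) + 1.14*sin(84 deg) = 1.8247

1.8247 m


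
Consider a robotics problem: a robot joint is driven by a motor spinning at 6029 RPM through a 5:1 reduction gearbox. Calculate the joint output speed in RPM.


omega_joint = omega_motor / N = 6029 / 5 = 1205.8000

1205.8000 RPM


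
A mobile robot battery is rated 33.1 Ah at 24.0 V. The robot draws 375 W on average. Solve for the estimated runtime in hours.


E = 33.1*24.0 = 794.4000 Wh
t = E/P = 794.4000/375 = 2.1184

2.1184 hours


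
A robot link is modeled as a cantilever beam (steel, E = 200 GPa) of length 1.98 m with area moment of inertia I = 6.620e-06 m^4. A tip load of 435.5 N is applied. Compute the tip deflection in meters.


delta = F*L^3/(3*E*I) = 435.5*1.98^3/(3*2.000e+11*6.620e-06)
      = 3380.521716/3972000 = 8.5109e-04

8.5109e-04 m


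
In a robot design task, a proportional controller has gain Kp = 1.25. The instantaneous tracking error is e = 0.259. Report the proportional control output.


u_P = Kp * e = 1.25 * 0.259 = 0.3237

0.3237


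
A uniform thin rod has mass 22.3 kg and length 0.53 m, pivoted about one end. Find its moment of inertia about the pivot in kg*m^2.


I = (1/3)*m*L^2 = (1/3)*22.3*0.53^2 = 2.0880

2.0880 kg*m^2


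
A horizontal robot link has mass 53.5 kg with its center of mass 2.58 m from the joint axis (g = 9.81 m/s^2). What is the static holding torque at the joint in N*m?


tau = m*g*L = 53.5 * 9.81 * 2.58 = 1354.0743

1354.0743 N*m


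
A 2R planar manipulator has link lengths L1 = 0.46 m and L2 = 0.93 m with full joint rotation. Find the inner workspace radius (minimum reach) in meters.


r_min = |L1 - L2| = |0.46 - 0.93| = 0.4700

0.4700 m


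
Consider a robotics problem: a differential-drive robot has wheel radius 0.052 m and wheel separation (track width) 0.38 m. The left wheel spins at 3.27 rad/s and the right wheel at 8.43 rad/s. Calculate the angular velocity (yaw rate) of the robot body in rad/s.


omega = r*(wR - wL)/L = 0.052*(8.43 - (3.27))/0.38 = 0.7061

0.7061 rad/s


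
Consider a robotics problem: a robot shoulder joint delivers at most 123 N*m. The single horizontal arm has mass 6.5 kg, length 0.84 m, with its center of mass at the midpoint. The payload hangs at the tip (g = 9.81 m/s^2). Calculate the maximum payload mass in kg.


tau_arm = m_arm*g*(L/2) = 6.5*9.81*0.84/2 = 26.7813 N*m
tau_payload = tau_max - tau_arm = 123 - 26.7813 = 96.2187
m_payload = tau_payload / (g*L) = 96.2187 / (9.81*0.84) = 11.6765

11.6765 kg


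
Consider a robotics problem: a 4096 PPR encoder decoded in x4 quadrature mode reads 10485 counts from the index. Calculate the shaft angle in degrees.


angle = counts * 360 / (PPR*4) = 10485 * 360 / 16384 = 230.3833

230.3833 degrees


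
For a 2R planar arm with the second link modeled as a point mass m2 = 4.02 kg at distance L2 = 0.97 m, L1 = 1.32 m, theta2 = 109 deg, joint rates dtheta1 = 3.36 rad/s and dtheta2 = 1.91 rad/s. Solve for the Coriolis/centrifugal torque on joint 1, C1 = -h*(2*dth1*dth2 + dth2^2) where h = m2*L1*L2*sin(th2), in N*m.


h = m2*L1*L2*sin(th2) = 4.02*1.32*0.97*sin(109 deg) = 4.866781
C1 = -h*(2*3.36*1.91 + 1.91^2) = -4.866781*16.4833 = -80.2206

-80.2206 N*m


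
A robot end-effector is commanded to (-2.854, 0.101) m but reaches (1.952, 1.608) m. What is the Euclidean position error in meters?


dx = 1.952 - (-2.854) = 4.8060, dy = 1.608 - (0.101) = 1.5070
err = sqrt(23.097636 + 2.271049) = 5.0367

5.0367 m


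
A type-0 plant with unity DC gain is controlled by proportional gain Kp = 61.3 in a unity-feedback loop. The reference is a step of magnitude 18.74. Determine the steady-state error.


e_ss = R/(1 + Kp) = 18.74/(1 + 61.3) = 18.74/62.3000 = 0.3008

0.3008


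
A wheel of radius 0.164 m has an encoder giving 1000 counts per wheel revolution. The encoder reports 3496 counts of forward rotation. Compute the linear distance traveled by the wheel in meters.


revs = 3496/1000 = 3.496000
d = revs * 2*pi*r = 3.496000 * 2*pi*0.164 = 3.6024

3.6024 m


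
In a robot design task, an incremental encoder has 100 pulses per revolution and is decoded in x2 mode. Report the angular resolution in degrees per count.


resolution = 360 / (PPR * 2) = 360 / 200 = 1.8000

1.8000 degrees


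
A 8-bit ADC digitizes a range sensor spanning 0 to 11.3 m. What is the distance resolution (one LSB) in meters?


res = range / 2^n = 11.3/2^8 = 11.3/256 = 0.0441

0.0441 m


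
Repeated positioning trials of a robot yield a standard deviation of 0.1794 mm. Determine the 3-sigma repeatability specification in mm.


repeatability = 3*sigma = 3*0.1794 = 0.5382

0.5382 mm


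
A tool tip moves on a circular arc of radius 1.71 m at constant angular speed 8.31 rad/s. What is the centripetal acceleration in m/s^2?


a_c = omega^2 * r = 8.31^2 * 1.71 = 118.0859

118.0859 m/s^2


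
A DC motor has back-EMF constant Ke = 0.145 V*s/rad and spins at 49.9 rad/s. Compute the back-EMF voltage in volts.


V_emf = Ke * omega = 0.145*49.9 = 7.2355

7.2355 V


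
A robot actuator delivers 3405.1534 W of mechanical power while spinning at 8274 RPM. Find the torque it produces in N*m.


omega = 8274 * 2*pi/60 = 866.451254 rad/s
tau = P / omega = 3405.1534 / 866.451254 = 3.9300

3.9300 N*m


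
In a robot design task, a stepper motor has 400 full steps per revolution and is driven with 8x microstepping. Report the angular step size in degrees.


step = 360/(400*8) = 360/3200 = 0.1125

0.1125 degrees


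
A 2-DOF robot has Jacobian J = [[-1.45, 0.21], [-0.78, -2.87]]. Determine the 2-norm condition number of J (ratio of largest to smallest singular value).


JJ^T eigenvalues: trace(JJ^T) = 10.9919, det(JJ^T) = det(J)^2 = 18.70822009
s_max^2 = (10.9919 + sqrt(45.98898525))/2 = 8.88670896
s_min^2 = (10.9919 - sqrt(45.98898525))/2 = 2.10519104
kappa = s_max/s_min = sqrt(8.88670896/2.10519104) = 2.0546

2.0546


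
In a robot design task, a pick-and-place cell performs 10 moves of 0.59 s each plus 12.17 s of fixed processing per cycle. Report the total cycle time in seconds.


T = 10*0.59 + 12.17 = 18.0700

18.0700 s


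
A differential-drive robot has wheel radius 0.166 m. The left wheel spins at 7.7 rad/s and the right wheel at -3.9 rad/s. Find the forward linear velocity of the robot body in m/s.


v = r*(wR + wL)/2 = 0.166*(-3.9 + 7.7)/2 = 0.3154

0.3154 m/s


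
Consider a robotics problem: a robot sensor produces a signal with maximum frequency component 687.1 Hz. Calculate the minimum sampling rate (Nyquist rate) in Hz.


f_s,min = 2*f_max = 2*687.1 = 1374.2000

1374.2000 Hz


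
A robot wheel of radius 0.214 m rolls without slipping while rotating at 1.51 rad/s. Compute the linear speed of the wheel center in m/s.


v = omega * r = 1.51 * 0.214 = 0.3231

0.3231 m/s
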